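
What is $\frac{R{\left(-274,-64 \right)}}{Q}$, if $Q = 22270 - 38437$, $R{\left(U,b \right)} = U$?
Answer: $\frac{274}{16167} \approx 0.016948$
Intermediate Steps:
$Q = -16167$ ($Q = 22270 - 38437 = -16167$)
$\frac{R{\left(-274,-64 \right)}}{Q} = - \frac{274}{-16167} = \left(-274\right) \left(- \frac{1}{16167}\right) = \frac{274}{16167}$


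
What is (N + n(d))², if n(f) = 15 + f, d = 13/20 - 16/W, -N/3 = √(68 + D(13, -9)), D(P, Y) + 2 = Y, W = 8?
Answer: 279729/400 - 819*√57/10 ≈ 80.991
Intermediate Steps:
D(P, Y) = -2 + Y
N = -3*√57 (N = -3*√(68 + (-2 - 9)) = -3*√(68 - 11) = -3*√57 ≈ -22.650)
d = -27/20 (d = 13/20 - 16/8 = 13*(1/20) - 16*⅛ = 13/20 - 2 = -27/20 ≈ -1.3500)
(N + n(d))² = (-3*√57 + (15 - 27/20))² = (-3*√57 + 273/20)² = (273/20 - 3*√57)²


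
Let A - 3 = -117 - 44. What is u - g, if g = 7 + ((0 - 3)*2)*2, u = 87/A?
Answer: 703/158 ≈ 4.4494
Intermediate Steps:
A = -158 (A = 3 + (-117 - 44) = 3 - 161 = -158)
u = -87/158 (u = 87/(-158) = 87*(-1/158) = -87/158 ≈ -0.55063)
g = -5 (g = 7 - 3*2*2 = 7 - 6*2 = 7 - 12 = -5)
u - g = -87/158 - 1*(-5) = -87/158 + 5 = 703/158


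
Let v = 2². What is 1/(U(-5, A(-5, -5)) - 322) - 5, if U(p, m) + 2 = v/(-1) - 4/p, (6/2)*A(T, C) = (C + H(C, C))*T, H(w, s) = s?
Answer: -8185/1636 ≈ -5.0031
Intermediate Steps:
v = 4
A(T, C) = 2*C*T/3 (A(T, C) = ((C + C)*T)/3 = ((2*C)*T)/3 = (2*C*T)/3 = 2*C*T/3)
U(p, m) = -6 - 4/p (U(p, m) = -2 + (4/(-1) - 4/p) = -2 + (4*(-1) - 4/p) = -2 + (-4 - 4/p) = -6 - 4/p)
1/(U(-5, A(-5, -5)) - 322) - 5 = 1/((-6 - 4/(-5)) - 322) - 5 = 1/((-6 - 4*(-⅕)) - 322) - 5 = 1/((-6 + ⅘) - 322) - 5 = 1/(-26/5 - 322) - 5 = 1/(-1636/5) - 5 = -5/1636 - 5 = -8185/1636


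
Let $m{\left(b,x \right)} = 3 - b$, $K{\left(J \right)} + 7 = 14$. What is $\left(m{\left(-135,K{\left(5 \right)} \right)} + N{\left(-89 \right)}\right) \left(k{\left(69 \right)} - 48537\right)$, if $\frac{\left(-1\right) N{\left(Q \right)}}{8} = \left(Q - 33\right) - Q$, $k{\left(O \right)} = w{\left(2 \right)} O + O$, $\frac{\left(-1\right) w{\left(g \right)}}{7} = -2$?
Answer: $-19095804$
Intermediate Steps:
$w{\left(g \right)} = 14$ ($w{\left(g \right)} = \left(-7\right) \left(-2\right) = 14$)
$K{\left(J \right)} = 7$ ($K{\left(J \right)} = -7 + 14 = 7$)
$k{\left(O \right)} = 15 O$ ($k{\left(O \right)} = 14 O + O = 15 O$)
$N{\left(Q \right)} = 264$ ($N{\left(Q \right)} = - 8 \left(\left(Q - 33\right) - Q\right) = - 8 \left(\left(-33 + Q\right) - Q\right) = \left(-8\right) \left(-33\right) = 264$)
$\left(m{\left(-135,K{\left(5 \right)} \right)} + N{\left(-89 \right)}\right) \left(k{\left(69 \right)} - 48537\right) = \left(\left(3 - -135\right) + 264\right) \left(15 \cdot 69 - 48537\right) = \left(\left(3 + 135\right) + 264\right) \left(1035 - 48537\right) = \left(138 + 264\right) \left(-47502\right) = 402 \left(-47502\right) = -19095804$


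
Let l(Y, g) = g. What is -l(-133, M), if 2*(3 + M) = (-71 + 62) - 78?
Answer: 93/2 ≈ 46.500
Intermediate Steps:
M = -93/2 (M = -3 + ((-71 + 62) - 78)/2 = -3 + (-9 - 78)/2 = -3 + (½)*(-87) = -3 - 87/2 = -93/2 ≈ -46.500)
-l(-133, M) = -1*(-93/2) = 93/2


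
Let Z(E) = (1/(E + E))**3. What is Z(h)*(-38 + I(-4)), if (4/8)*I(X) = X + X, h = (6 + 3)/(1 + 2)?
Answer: -1/4 ≈ -0.25000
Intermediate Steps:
h = 3 (h = 9/3 = 9*(1/3) = 3)
Z(E) = 1/(8*E**3) (Z(E) = (1/(2*E))**3 = 1/(8*E**3))
I(X) = 4*X (I(X) = 2*(X + X) = 2*(2*X) = 4*X)
Z(h)*(-38 + I(-4)) = ((1/8)/3**3)*(-38 + 4*(-4)) = ((1/8)*(1/27))*(-38 - 16) = (1/216)*(-54) = -1/4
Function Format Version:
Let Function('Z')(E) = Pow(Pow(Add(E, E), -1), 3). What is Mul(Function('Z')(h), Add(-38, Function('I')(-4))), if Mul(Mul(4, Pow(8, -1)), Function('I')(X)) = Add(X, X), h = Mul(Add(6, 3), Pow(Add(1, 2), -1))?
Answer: Rational(-1, 4) ≈ -0.25000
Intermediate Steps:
h = 3 (h = Mul(9, Pow(3, -1)) = Mul(9, Rational(1, 3)) = 3)
Function('Z')(E) = Mul(Rational(1, 8), Pow(E, -3)) (Function('Z')(E) = Pow(Pow(Mul(2, E), -1), 3) = Pow(Mul(Rational(1, 2), Pow(E, -1)), 3) = Mul(Rational(1, 8), Pow(E, -3)))
Function('I')(X) = Mul(4, X) (Function('I')(X) = Mul(2, Add(X, X)) = Mul(2, Mul(2, X)) = Mul(4, X))
Mul(Function('Z')(h), Add(-38, Function('I')(-4))) = Mul(Mul(Rational(1, 8), Pow(3, -3)), Add(-38, Mul(4, -4))) = Mul(Mul(Rational(1, 8), Rational(1, 27)), Add(-38, -16)) = Mul(Rational(1, 216), -54) = Rational(-1, 4)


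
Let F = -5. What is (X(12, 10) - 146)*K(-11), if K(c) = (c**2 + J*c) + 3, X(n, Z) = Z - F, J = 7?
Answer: -6157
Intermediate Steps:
X(n, Z) = 5 + Z (X(n, Z) = Z - 1*(-5) = Z + 5 = 5 + Z)
K(c) = 3 + c**2 + 7*c (K(c) = (c**2 + 7*c) + 3 = 3 + c**2 + 7*c)
(X(12, 10) - 146)*K(-11) = ((5 + 10) - 146)*(3 + (-11)**2 + 7*(-11)) = (15 - 146)*(3 + 121 - 77) = -131*47 = -6157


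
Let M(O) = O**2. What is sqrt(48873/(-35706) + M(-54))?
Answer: sqrt(3412228742)/1082 ≈ 53.987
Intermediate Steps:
sqrt(48873/(-35706) + M(-54)) = sqrt(48873/(-35706) + (-54)**2) = sqrt(48873*(-1/35706) + 2916) = sqrt(-1481/1082 + 2916) = sqrt(3153631/1082) = sqrt(3412228742)/1082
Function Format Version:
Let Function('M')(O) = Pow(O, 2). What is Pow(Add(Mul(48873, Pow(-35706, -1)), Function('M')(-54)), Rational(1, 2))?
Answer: Mul(Rational(1, 1082), Pow(3412228742, Rational(1, 2))) ≈ 53.987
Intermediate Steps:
Pow(Add(Mul(48873, Pow(-35706, -1)), Function('M')(-54)), Rational(1, 2)) = Pow(Add(Mul(48873, Pow(-35706, -1)), Pow(-54, 2)), Rational(1, 2)) = Pow(Add(Mul(48873, Rational(-1, 35706)), 2916), Rational(1, 2)) = Pow(Add(Rational(-1481, 1082), 2916), Rational(1, 2)) = Pow(Rational(3153631, 1082), Rational(1, 2)) = Mul(Rational(1, 1082), Pow(3412228742, Rational(1, 2)))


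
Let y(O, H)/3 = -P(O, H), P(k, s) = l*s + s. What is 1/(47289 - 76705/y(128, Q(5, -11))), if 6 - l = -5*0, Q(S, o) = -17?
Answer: 357/16805468 ≈ 2.1243e-5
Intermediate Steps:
l = 6 (l = 6 - (-5)*0 = 6 - 1*0 = 6 + 0 = 6)
P(k, s) = 7*s (P(k, s) = 6*s + s = 7*s)
y(O, H) = -21*H (y(O, H) = 3*(-7*H) = -21*H)
1/(47289 - 76705/y(128, Q(5, -11))) = 1/(47289 - 76705/((-21*(-17)))) = 1/(47289 - 76705/357) = 1/(16805468/357) = 357/16805468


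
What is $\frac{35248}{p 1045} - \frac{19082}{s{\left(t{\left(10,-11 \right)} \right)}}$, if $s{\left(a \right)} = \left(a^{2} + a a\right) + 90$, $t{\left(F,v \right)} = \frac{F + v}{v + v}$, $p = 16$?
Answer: $- \frac{4777663437}{22761145} \approx -209.9$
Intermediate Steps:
$t{\left(F,v \right)} = \frac{F + v}{2 v}$
$s{\left(a \right)} = 90 + 2 a^{2}$ ($s{\left(a \right)} = \left(a^{2} + a^{2}\right) + 90 = 2 a^{2} + 90 = 90 + 2 a^{2}$)
$\frac{35248}{p 1045} - \frac{19082}{s{\left(t{\left(10,-11 \right)} \right)}} = \frac{35248}{16 \cdot 1045} - \frac{19082}{90 + 2 \left(\frac{10 - 11}{2 \left(-11\right)}\right)^{2}} = \frac{35248}{16720} - \frac{19082}{90 + 2 \left(\frac{1}{2} \left(- \frac{1}{11}\right) \left(-1\right)\right)^{2}} = 35248 \cdot \frac{1}{16720} - \frac{19082}{90 + \frac{2}{484}} = \frac{2203}{1045} - \frac{19082}{90 + 2 \cdot \frac{1}{484}} = \frac{2203}{1045} - \frac{19082}{90 + \frac{1}{242}} = \frac{2203}{1045} - \frac{19082}{\frac{21781}{242}} = \frac{2203}{1045} - \frac{4617844}{21781} = - \frac{4777663437}{22761145}$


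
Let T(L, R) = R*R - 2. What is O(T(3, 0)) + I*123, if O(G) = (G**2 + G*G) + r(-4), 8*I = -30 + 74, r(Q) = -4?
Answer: 1361/2 ≈ 680.50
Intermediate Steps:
I = 11/2 (I = (-30 + 74)/8 = (1/8)*44 = 11/2 ≈ 5.5000)
T(L, R) = -2 + R**2 (T(L, R) = R**2 - 2 = -2 + R**2)
O(G) = -4 + 2*G**2 (O(G) = (G**2 + G*G) - 4 = (G**2 + G**2) - 4 = 2*G**2 - 4 = -4 + 2*G**2)
O(T(3, 0)) + I*123 = (-4 + 2*(-2 + 0**2)**2) + (11/2)*123 = (-4 + 2*(-2 + 0)**2) + 1353/2 = (-4 + 2*(-2)**2) + 1353/2 = (-4 + 2*4) + 1353/2 = (-4 + 8) + 1353/2 = 4 + 1353/2 = 1361/2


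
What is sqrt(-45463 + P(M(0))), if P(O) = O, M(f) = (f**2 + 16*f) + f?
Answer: I*sqrt(45463) ≈ 213.22*I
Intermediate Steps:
M(f) = f**2 + 17*f
sqrt(-45463 + P(M(0))) = sqrt(-45463 + 0*(17 + 0)) = sqrt(-45463 + 0*17) = sqrt(-45463 + 0) = sqrt(-45463) = I*sqrt(45463)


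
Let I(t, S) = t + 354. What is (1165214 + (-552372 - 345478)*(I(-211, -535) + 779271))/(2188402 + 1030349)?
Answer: -233265231562/1072917 ≈ -2.1741e+5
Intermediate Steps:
I(t, S) = 354 + t
(1165214 + (-552372 - 345478)*(I(-211, -535) + 779271))/(2188402 + 1030349) = (1165214 + (-552372 - 345478)*((354 - 211) + 779271))/(2188402 + 1030349) = (1165214 - 897850*(143 + 779271))/3218751 = (1165214 - 897850*779414)*(1/3218751) = (1165214 - 699796859900)*(1/3218751) = -699795694686*1/3218751 = -233265231562/1072917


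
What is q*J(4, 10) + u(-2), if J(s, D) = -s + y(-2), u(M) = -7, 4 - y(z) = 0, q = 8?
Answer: -7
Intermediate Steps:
y(z) = 4 (y(z) = 4 - 1*0 = 4 + 0 = 4)
J(s, D) = 4 - s (J(s, D) = -s + 4 = 4 - s)
q*J(4, 10) + u(-2) = 8*(4 - 1*4) - 7 = 8*(4 - 4) - 7 = 8*0 - 7 = 0 - 7 = -7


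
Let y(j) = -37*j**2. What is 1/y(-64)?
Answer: -1/151552 ≈ -6.5984e-6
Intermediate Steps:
1/y(-64) = 1/(-37*(-64)**2) = 1/(-37*4096) = 1/(-151552) = -1/151552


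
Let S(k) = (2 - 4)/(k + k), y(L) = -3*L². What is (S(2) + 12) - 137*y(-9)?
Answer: 66605/2 ≈ 33303.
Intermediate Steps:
S(k) = -1/k (S(k) = -2*1/(2*k) = -1/k)
(S(2) + 12) - 137*y(-9) = (-1/2 + 12) - (-411)*(-9)² = (-1*½ + 12) - (-411)*81 = (-½ + 12) - 137*(-243) = 23/2 + 33291 = 66605/2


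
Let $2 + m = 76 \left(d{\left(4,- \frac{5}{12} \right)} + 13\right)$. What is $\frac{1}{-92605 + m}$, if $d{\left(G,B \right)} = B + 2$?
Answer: $- \frac{3}{274496} \approx -1.0929 \cdot 10^{-5}$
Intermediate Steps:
$d{\left(G,B \right)} = 2 + B$
$m = \frac{3319}{3}$ ($m = -2 + 76 \left(\left(2 - \frac{5}{12}\right) + 13\right) = -2 + 76 \left(\frac{19}{12} + 13\right) = -2 + 76 \cdot \frac{175}{12} = -2 + \frac{3325}{3} = \frac{3319}{3} \approx 1106.3$)
$\frac{1}{-92605 + m} = \frac{1}{-92605 + \frac{3319}{3}} = \frac{1}{- \frac{274496}{3}} = - \frac{3}{274496}$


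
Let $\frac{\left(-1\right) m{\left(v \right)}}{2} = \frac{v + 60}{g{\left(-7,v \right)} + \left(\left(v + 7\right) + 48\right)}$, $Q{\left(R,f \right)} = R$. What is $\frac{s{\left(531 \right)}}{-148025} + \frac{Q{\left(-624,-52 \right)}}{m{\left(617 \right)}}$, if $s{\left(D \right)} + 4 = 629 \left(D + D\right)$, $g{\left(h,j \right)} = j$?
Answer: $\frac{59078686262}{100212925} \approx 589.53$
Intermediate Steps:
$m{\left(v \right)} = - \frac{2 \left(60 + v\right)}{55 + 2 v}$ ($m{\left(v \right)} = - 2 \frac{v + 60}{v + \left(\left(v + 7\right) + 48\right)} = - 2 \frac{60 + v}{v + \left(\left(7 + v\right) + 48\right)} = - 2 \frac{60 + v}{v + \left(55 + v\right)} = - 2 \frac{60 + v}{55 + 2 v} = - \frac{2 \left(60 + v\right)}{55 + 2 v}$)
$s{\left(D \right)} = -4 + 1258 D$ ($s{\left(D \right)} = -4 + 629 \left(D + D\right) = -4 + 629 \cdot 2 D = -4 + 1258 D$)
$\frac{s{\left(531 \right)}}{-148025} + \frac{Q{\left(-624,-52 \right)}}{m{\left(617 \right)}} = \frac{-4 + 1258 \cdot 531}{-148025} - \frac{624}{2 \frac{1}{55 + 2 \cdot 617} \left(-60 - 617\right)} = \left(-4 + 667998\right) \left(- \frac{1}{148025}\right) - \frac{624}{2 \frac{1}{55 + 1234} \left(-60 - 617\right)} = 667994 \left(- \frac{1}{148025}\right) - \frac{624}{2 \cdot \frac{1}{1289} \left(-677\right)} = - \frac{667994}{148025} - \frac{624}{2 \cdot \frac{1}{1289} \left(-677\right)} = - \frac{667994}{148025} - \frac{624}{- \frac{1354}{1289}} = - \frac{667994}{148025} - - \frac{402168}{677} = - \frac{667994}{148025} + \frac{402168}{677} = \frac{59078686262}{100212925}$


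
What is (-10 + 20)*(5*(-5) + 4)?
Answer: -210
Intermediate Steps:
(-10 + 20)*(5*(-5) + 4) = 10*(-25 + 4) = 10*(-21) = -210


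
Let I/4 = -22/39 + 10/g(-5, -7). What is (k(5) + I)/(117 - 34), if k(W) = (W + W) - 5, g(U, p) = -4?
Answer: -283/3237 ≈ -0.087427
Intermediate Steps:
k(W) = -5 + 2*W (k(W) = 2*W - 5 = -5 + 2*W)
I = -478/39 (I = 4*(-22/39 + 10/(-4)) = 4*(-22*1/39 + 10*(-¼)) = 4*(-22/39 - 5/2) = 4*(-239/78) = -478/39 ≈ -12.256)
(k(5) + I)/(117 - 34) = ((-5 + 2*5) - 478/39)/(117 - 34) = ((-5 + 10) - 478/39)/83 = (5 - 478/39)/83 = (1/83)*(-283/39) = -283/3237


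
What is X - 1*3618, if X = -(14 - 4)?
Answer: -3628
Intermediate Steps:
X = -10 (X = -1*10 = -10)
X - 1*3618 = -10 - 1*3618 = -10 - 3618 = -3628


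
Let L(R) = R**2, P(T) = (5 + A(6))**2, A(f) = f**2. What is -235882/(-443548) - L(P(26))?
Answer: -626680202073/221774 ≈ -2.8258e+6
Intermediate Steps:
P(T) = 1681 (P(T) = (5 + 6**2)**2 = (5 + 36)**2 = 41**2 = 1681)
-235882/(-443548) - L(P(26)) = -235882/(-443548) - 1*1681**2 = -235882*(-1/443548) - 1*2825761 = 117941/221774 - 2825761 = -626680202073/221774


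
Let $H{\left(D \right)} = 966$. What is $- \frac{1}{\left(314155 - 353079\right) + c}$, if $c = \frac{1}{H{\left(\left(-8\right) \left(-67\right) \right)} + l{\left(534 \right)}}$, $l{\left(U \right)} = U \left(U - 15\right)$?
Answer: $\frac{278112}{10825231487} \approx 2.5691 \cdot 10^{-5}$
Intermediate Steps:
$l{\left(U \right)} = U \left(-15 + U\right)$
$c = \frac{1}{278112}$ ($c = \frac{1}{966 + 534 \left(-15 + 534\right)} = \frac{1}{966 + 534 \cdot 519} = \frac{1}{966 + 277146} = \frac{1}{278112} \approx 3.5957 \cdot 10^{-6}$)
$- \frac{1}{\left(314155 - 353079\right) + c} = - \frac{1}{\left(314155 - 353079\right) + \frac{1}{278112}} = - \frac{1}{-38924 + \frac{1}{278112}} = - \frac{1}{- \frac{10825231487}{278112}} = \left(-1\right) \left(- \frac{278112}{10825231487}\right) = \frac{278112}{10825231487}$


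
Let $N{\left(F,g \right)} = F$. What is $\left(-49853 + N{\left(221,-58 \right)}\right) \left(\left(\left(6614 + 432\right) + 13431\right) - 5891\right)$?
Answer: $-723932352$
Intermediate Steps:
$\left(-49853 + N{\left(221,-58 \right)}\right) \left(\left(\left(6614 + 432\right) + 13431\right) - 5891\right) = \left(-49853 + 221\right) \left(\left(\left(6614 + 432\right) + 13431\right) - 5891\right) = - 49632 \left(\left(7046 + 13431\right) - 5891\right) = - 49632 \left(20477 - 5891\right) = \left(-49632\right) 14586 = -723932352$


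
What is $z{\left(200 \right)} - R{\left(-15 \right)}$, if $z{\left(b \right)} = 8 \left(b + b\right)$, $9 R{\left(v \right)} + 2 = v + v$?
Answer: $\frac{28832}{9} \approx 3203.6$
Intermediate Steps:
$R{\left(v \right)} = - \frac{2}{9} + \frac{2 v}{9}$ ($R{\left(v \right)} = - \frac{2}{9} + \frac{v + v}{9} = - \frac{2}{9} + \frac{2 v}{9}$)
$z{\left(b \right)} = 16 b$ ($z{\left(b \right)} = 8 \cdot 2 b = 16 b$)
$z{\left(200 \right)} - R{\left(-15 \right)} = 16 \cdot 200 - \left(- \frac{2}{9} + \frac{2}{9} \left(-15\right)\right) = 3200 - \left(- \frac{2}{9} - \frac{10}{3}\right) = 3200 - - \frac{32}{9} = 3200 + \frac{32}{9} = \frac{28832}{9}$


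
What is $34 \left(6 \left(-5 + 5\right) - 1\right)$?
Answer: $-34$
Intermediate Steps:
$34 \left(6 \left(-5 + 5\right) - 1\right) = 34 \left(6 \cdot 0 - 1\right) = 34 \left(0 - 1\right) = 34 \left(-1\right) = -34$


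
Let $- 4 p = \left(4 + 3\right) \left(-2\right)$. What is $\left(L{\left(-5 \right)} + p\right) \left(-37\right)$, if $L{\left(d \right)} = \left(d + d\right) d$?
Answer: $- \frac{3959}{2} \approx -1979.5$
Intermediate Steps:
$L{\left(d \right)} = 2 d^{2}$ ($L{\left(d \right)} = 2 d d = 2 d^{2}$)
$p = \frac{7}{2}$ ($p = - \frac{\left(4 + 3\right) \left(-2\right)}{4} = - \frac{7 \left(-2\right)}{4} = \left(- \frac{1}{4}\right) \left(-14\right) = \frac{7}{2} \approx 3.5$)
$\left(L{\left(-5 \right)} + p\right) \left(-37\right) = \left(2 \left(-5\right)^{2} + \frac{7}{2}\right) \left(-37\right) = \left(2 \cdot 25 + \frac{7}{2}\right) \left(-37\right) = \left(50 + \frac{7}{2}\right) \left(-37\right) = \frac{107}{2} \left(-37\right) = - \frac{3959}{2}$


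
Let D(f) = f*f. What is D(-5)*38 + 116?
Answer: 1066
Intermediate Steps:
D(f) = f²
D(-5)*38 + 116 = (-5)²*38 + 116 = 25*38 + 116 = 950 + 116 = 1066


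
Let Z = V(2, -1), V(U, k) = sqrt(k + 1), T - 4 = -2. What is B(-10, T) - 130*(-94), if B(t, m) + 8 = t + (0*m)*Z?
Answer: 12202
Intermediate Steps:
T = 2 (T = 4 - 2 = 2)
V(U, k) = sqrt(1 + k)
Z = 0 (Z = sqrt(1 - 1) = sqrt(0) = 0)
B(t, m) = -8 + t (B(t, m) = -8 + (t + (0*m)*0) = -8 + (t + 0*0) = -8 + (t + 0) = -8 + t)
B(-10, T) - 130*(-94) = (-8 - 10) - 130*(-94) = -18 + 12220 = 12202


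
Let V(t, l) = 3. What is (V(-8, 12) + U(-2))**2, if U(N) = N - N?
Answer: 9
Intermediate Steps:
U(N) = 0
(V(-8, 12) + U(-2))**2 = (3 + 0)**2 = 3**2 = 9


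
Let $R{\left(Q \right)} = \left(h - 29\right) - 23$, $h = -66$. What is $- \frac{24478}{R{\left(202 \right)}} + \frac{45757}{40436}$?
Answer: $\frac{497595867}{2385724} \approx 208.57$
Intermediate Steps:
$R{\left(Q \right)} = -118$ ($R{\left(Q \right)} = \left(-66 - 29\right) - 23 = -95 - 23 = -118$)
$- \frac{24478}{R{\left(202 \right)}} + \frac{45757}{40436} = - \frac{24478}{-118} + \frac{45757}{40436} = \left(-24478\right) \left(- \frac{1}{118}\right) + 45757 \cdot \frac{1}{40436} = \frac{12239}{59} + \frac{45757}{40436} = \frac{497595867}{2385724}$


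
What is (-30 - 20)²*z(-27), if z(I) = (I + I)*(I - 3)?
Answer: 4050000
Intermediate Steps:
z(I) = 2*I*(-3 + I) (z(I) = (2*I)*(-3 + I) = 2*I*(-3 + I))
(-30 - 20)²*z(-27) = (-30 - 20)²*(2*(-27)*(-3 - 27)) = (-50)²*(2*(-27)*(-30)) = 2500*1620 = 4050000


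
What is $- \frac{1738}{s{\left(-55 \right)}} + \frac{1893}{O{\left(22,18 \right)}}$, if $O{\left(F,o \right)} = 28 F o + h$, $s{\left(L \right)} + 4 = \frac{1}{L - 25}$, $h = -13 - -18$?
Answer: $\frac{1542978373}{3560853} \approx 433.32$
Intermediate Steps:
$h = 5$ ($h = -13 + 18 = 5$)
$s{\left(L \right)} = -4 + \frac{1}{-25 + L}$ ($s{\left(L \right)} = -4 + \frac{1}{L - 25} = -4 + \frac{1}{-25 + L}$)
$O{\left(F,o \right)} = 5 + 28 F o$ ($O{\left(F,o \right)} = 28 F o + 5 = 5 + 28 F o$)
$- \frac{1738}{s{\left(-55 \right)}} + \frac{1893}{O{\left(22,18 \right)}} = - \frac{1738}{\frac{1}{-25 - 55} \left(101 - -220\right)} + \frac{1893}{5 + 28 \cdot 22 \cdot 18} = - \frac{1738}{\frac{1}{-80} \left(101 + 220\right)} + \frac{1893}{5 + 11088} = - \frac{1738}{\left(- \frac{1}{80}\right) 321} + \frac{1893}{11093} = - \frac{1738}{- \frac{321}{80}} + 1893 \cdot \frac{1}{11093} = \left(-1738\right) \left(- \frac{80}{321}\right) + \frac{1893}{11093} = \frac{139040}{321} + \frac{1893}{11093} = \frac{1542978373}{3560853}$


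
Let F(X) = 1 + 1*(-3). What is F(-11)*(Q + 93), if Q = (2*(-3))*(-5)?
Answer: -246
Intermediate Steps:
F(X) = -2 (F(X) = 1 - 3 = -2)
Q = 30 (Q = -6*(-5) = 30)
F(-11)*(Q + 93) = -2*(30 + 93) = -2*123 = -246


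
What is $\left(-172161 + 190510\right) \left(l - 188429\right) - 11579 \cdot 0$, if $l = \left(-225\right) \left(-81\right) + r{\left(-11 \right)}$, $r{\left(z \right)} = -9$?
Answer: $-3123238337$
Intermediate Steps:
$l = 18216$ ($l = \left(-225\right) \left(-81\right) - 9 = 18225 - 9 = 18216$)
$\left(-172161 + 190510\right) \left(l - 188429\right) - 11579 \cdot 0 = \left(-172161 + 190510\right) \left(18216 - 188429\right) - 11579 \cdot 0 = 18349 \left(-170213\right) - 0 = -3123238337 + 0 = -3123238337$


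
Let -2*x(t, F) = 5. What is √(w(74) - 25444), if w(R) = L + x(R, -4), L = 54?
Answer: I*√101570/2 ≈ 159.35*I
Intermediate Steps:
x(t, F) = -5/2 (x(t, F) = -½*5 = -5/2)
w(R) = 103/2 (w(R) = 54 - 5/2 = 103/2)
√(w(74) - 25444) = √(103/2 - 25444) = √(-50785/2) = I*√101570/2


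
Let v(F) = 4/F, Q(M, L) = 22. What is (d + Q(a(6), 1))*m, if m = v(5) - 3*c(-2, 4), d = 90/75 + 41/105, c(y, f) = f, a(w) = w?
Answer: -19816/75 ≈ -264.21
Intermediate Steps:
d = 167/105 (d = 90*(1/75) + 41*(1/105) = 6/5 + 41/105 = 167/105 ≈ 1.5905)
m = -56/5 (m = 4/5 - 3*4 = 4*(⅕) - 12 = ⅘ - 12 = -56/5 ≈ -11.200)
(d + Q(a(6), 1))*m = (167/105 + 22)*(-56/5) = (2477/105)*(-56/5) = -19816/75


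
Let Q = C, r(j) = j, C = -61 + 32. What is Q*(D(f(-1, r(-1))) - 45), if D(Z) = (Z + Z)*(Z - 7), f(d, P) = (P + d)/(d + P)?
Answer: 1653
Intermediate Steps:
C = -29
Q = -29
f(d, P) = 1 (f(d, P) = (P + d)/(P + d) = 1)
D(Z) = 2*Z*(-7 + Z) (D(Z) = (2*Z)*(-7 + Z) = 2*Z*(-7 + Z))
Q*(D(f(-1, r(-1))) - 45) = -29*(2*1*(-7 + 1) - 45) = -29*(2*1*(-6) - 45) = -29*(-12 - 45) = -29*(-57) = 1653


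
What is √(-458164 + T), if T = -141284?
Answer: 2*I*√149862 ≈ 774.24*I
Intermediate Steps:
√(-458164 + T) = √(-458164 - 141284) = √(-599448) = 2*I*√149862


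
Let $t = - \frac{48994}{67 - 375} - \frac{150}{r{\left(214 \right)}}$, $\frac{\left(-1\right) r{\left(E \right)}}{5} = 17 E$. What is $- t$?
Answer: $- \frac{4051123}{25466} \approx -159.08$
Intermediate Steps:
$r{\left(E \right)} = - 85 E$ ($r{\left(E \right)} = - 5 \cdot 17 E = - 85 E$)
$t = \frac{4051123}{25466}$ ($t = - \frac{48994}{67 - 375} - \frac{150}{\left(-85\right) 214} = - \frac{48994}{67 - 375} - \frac{150}{-18190} = - \frac{48994}{-308} - - \frac{15}{1819} = \left(-48994\right) \left(- \frac{1}{308}\right) + \frac{15}{1819} = \frac{2227}{14} + \frac{15}{1819} = \frac{4051123}{25466} \approx 159.08$)
$- t = \left(-1\right) \frac{4051123}{25466} = - \frac{4051123}{25466}$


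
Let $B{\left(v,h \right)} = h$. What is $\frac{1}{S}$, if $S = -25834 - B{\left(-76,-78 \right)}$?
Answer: $- \frac{1}{25756} \approx -3.8826 \cdot 10^{-5}$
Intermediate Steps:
$S = -25756$ ($S = -25834 - -78 = -25834 + 78 = -25756$)
$\frac{1}{S} = \frac{1}{-25756} = - \frac{1}{25756}$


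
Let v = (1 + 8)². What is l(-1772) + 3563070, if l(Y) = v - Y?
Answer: 3564923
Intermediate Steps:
v = 81 (v = 9² = 81)
l(Y) = 81 - Y
l(-1772) + 3563070 = (81 - 1*(-1772)) + 3563070 = (81 + 1772) + 3563070 = 1853 + 3563070 = 3564923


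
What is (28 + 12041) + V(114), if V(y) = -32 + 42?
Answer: 12079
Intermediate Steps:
V(y) = 10
(28 + 12041) + V(114) = (28 + 12041) + 10 = 12069 + 10 = 12079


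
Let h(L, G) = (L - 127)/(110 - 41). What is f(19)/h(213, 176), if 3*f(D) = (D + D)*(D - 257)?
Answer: -104006/43 ≈ -2418.7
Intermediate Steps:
h(L, G) = -127/69 + L/69 (h(L, G) = (-127 + L)/69 = (-127 + L)*(1/69) = -127/69 + L/69)
f(D) = 2*D*(-257 + D)/3 (f(D) = ((D + D)*(D - 257))/3 = ((2*D)*(-257 + D))/3 = (2*D*(-257 + D))/3 = 2*D*(-257 + D)/3)
f(19)/h(213, 176) = ((2/3)*19*(-257 + 19))/(-127/69 + (1/69)*213) = ((2/3)*19*(-238))/(-127/69 + 71/23) = -9044/(3*86/69) = -9044/3*69/86 = -104006/43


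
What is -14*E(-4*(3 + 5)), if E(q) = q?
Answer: 448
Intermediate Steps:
-14*E(-4*(3 + 5)) = -(-56)*(3 + 5) = -(-56)*8 = -14*(-32) = 448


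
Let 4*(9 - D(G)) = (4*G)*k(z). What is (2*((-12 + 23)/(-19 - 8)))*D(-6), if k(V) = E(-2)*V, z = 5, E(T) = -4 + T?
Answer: 418/3 ≈ 139.33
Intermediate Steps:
k(V) = -6*V (k(V) = (-4 - 2)*V = -6*V)
D(G) = 9 + 30*G (D(G) = 9 - 4*G*(-6*5)/4 = 9 - 4*G*(-30)/4 = 9 - (-30)*G = 9 + 30*G)
(2*((-12 + 23)/(-19 - 8)))*D(-6) = (2*((-12 + 23)/(-19 - 8)))*(9 + 30*(-6)) = (2*(11/(-27)))*(9 - 180) = (2*(11*(-1/27)))*(-171) = (2*(-11/27))*(-171) = -22/27*(-171) = 418/3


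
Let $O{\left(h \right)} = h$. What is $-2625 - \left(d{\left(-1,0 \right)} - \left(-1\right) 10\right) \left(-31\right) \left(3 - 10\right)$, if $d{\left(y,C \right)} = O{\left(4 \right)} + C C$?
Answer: $-5663$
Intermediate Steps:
$d{\left(y,C \right)} = 4 + C^{2}$ ($d{\left(y,C \right)} = 4 + C C = 4 + C^{2}$)
$-2625 - \left(d{\left(-1,0 \right)} - \left(-1\right) 10\right) \left(-31\right) \left(3 - 10\right) = -2625 - \left(\left(4 + 0^{2}\right) - \left(-1\right) 10\right) \left(-31\right) \left(3 - 10\right) = -2625 - \left(\left(4 + 0\right) - -10\right) \left(-31\right) \left(3 - 10\right) = -2625 - \left(4 + 10\right) \left(-31\right) \left(-7\right) = -2625 - 14 \left(-31\right) \left(-7\right) = -2625 - \left(-434\right) \left(-7\right) = -2625 - 3038 = -5663$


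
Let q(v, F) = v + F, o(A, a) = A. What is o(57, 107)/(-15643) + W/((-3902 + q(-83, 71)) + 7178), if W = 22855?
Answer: 357334717/51058752 ≈ 6.9985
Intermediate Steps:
q(v, F) = F + v
o(57, 107)/(-15643) + W/((-3902 + q(-83, 71)) + 7178) = 57/(-15643) + 22855/((-3902 + (71 - 83)) + 7178) = 57*(-1/15643) + 22855/((-3902 - 12) + 7178) = -57/15643 + 22855/(-3914 + 7178) = -57/15643 + 22855/3264 = 357334717/51058752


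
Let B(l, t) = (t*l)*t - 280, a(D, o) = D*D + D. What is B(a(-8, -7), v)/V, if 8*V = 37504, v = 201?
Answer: 141386/293 ≈ 482.55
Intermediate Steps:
V = 4688 (V = (⅛)*37504 = 4688)
a(D, o) = D + D² (a(D, o) = D² + D = D + D²)
B(l, t) = -280 + l*t² (B(l, t) = (l*t)*t - 280 = l*t² - 280 = -280 + l*t²)
B(a(-8, -7), v)/V = (-280 - 8*(1 - 8)*201²)/4688 = (-280 - 8*(-7)*40401)*(1/4688) = (-280 + 56*40401)*(1/4688) = (-280 + 2262456)*(1/4688) = 2262176*(1/4688) = 141386/293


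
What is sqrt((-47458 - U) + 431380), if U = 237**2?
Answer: 3*sqrt(36417) ≈ 572.50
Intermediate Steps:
U = 56169
sqrt((-47458 - U) + 431380) = sqrt((-47458 - 1*56169) + 431380) = sqrt((-47458 - 56169) + 431380) = sqrt(-103627 + 431380) = sqrt(327753) = 3*sqrt(36417)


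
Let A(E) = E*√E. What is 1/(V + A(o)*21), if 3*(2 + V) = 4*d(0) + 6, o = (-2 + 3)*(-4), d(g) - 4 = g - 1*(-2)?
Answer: 1/3536 + 21*I/3536 ≈ 0.00028281 + 0.0059389*I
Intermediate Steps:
d(g) = 6 + g (d(g) = 4 + (g - 1*(-2)) = 4 + (g + 2) = 4 + (2 + g) = 6 + g)
o = -4 (o = 1*(-4) = -4)
V = 8 (V = -2 + (4*(6 + 0) + 6)/3 = -2 + (4*6 + 6)/3 = -2 + (24 + 6)/3 = -2 + (⅓)*30 = -2 + 10 = 8)
A(E) = E^(3/2)
1/(V + A(o)*21) = 1/(8 + (-4)^(3/2)*21) = 1/(8 - 8*I*21) = 1/(8 - 168*I) = (8 + 168*I)/28288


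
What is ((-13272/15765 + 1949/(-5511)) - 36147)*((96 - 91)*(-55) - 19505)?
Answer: 4141389108206264/5792061 ≈ 7.1501e+8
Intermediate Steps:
((-13272/15765 + 1949/(-5511)) - 36147)*((96 - 91)*(-55) - 19505) = ((-13272*1/15765 + 1949*(-1/5511)) - 36147)*(5*(-55) - 19505) = ((-4424/5255 - 1949/5511) - 36147)*(-275 - 19505) = (-34622659/28960305 - 36147)*(-19780) = -1046862767494/28960305*(-19780) = 4141389108206264/5792061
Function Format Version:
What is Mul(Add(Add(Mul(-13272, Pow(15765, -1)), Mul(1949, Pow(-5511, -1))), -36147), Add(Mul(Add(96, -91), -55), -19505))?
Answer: Rational(4141389108206264, 5792061) ≈ 7.1501e+8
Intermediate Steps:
Mul(Add(Add(Mul(-13272, Pow(15765, -1)), Mul(1949, Pow(-5511, -1))), -36147), Add(Mul(Add(96, -91), -55), -19505)) = Mul(Add(Add(Mul(-13272, Rational(1, 15765)), Mul(1949, Rational(-1, 5511))), -36147), Add(Mul(5, -55), -19505)) = Mul(Add(Add(Rational(-4424, 5255), Rational(-1949, 5511)), -36147), Add(-275, -19505)) = Mul(Add(Rational(-34622659, 28960305), -36147), -19780) = Mul(Rational(-1046862767494, 28960305), -19780) = Rational(4141389108206264, 5792061)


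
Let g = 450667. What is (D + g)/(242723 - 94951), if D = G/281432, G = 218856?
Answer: 7927020875/2599235594 ≈ 3.0498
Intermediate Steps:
D = 27357/35179 (D = 218856/281432 = 218856*(1/281432) = 27357/35179 ≈ 0.77765)
(D + g)/(242723 - 94951) = (27357/35179 + 450667)/(242723 - 94951) = (15854041750/35179)/147772 = (15854041750/35179)*(1/147772) = 7927020875/2599235594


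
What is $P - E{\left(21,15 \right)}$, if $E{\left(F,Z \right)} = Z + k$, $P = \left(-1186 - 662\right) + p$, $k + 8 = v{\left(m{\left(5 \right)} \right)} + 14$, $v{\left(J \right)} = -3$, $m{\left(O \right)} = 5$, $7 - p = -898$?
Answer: $-961$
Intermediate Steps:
$p = 905$ ($p = 7 - -898 = 7 + 898 = 905$)
$k = 3$ ($k = -8 + \left(-3 + 14\right) = -8 + 11 = 3$)
$P = -943$ ($P = \left(-1186 - 662\right) + 905 = -1848 + 905 = -943$)
$E{\left(F,Z \right)} = 3 + Z$ ($E{\left(F,Z \right)} = Z + 3 = 3 + Z$)
$P - E{\left(21,15 \right)} = -943 - \left(3 + 15\right) = -943 - 18 = -961$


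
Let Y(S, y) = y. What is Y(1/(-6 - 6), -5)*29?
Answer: -145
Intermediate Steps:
Y(1/(-6 - 6), -5)*29 = -5*29 = -145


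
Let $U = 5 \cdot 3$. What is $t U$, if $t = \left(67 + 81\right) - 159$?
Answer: $-165$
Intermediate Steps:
$U = 15$
$t = -11$ ($t = 148 - 159 = -11$)
$t U = \left(-11\right) 15 = -165$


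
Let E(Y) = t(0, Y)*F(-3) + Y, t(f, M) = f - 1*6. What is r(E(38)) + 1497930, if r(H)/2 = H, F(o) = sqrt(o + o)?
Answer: 1498006 - 12*I*sqrt(6) ≈ 1.498e+6 - 29.394*I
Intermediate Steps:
F(o) = sqrt(2)*sqrt(o) (F(o) = sqrt(2*o) = sqrt(2)*sqrt(o))
t(f, M) = -6 + f (t(f, M) = f - 6 = -6 + f)
E(Y) = Y - 6*I*sqrt(6) (E(Y) = (-6 + 0)*(sqrt(2)*sqrt(-3)) + Y = -6*sqrt(2)*I*sqrt(3) + Y = -6*I*sqrt(6) + Y = Y - 6*I*sqrt(6))
r(H) = 2*H
r(E(38)) + 1497930 = 2*(38 - 6*I*sqrt(6)) + 1497930 = (76 - 12*I*sqrt(6)) + 1497930 = 1498006 - 12*I*sqrt(6)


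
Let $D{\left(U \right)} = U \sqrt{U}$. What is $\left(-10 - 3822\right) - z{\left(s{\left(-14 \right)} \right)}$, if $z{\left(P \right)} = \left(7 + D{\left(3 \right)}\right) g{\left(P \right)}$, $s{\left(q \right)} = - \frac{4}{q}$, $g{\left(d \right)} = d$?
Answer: $-3834 - \frac{6 \sqrt{3}}{7} \approx -3835.5$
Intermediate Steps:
$D{\left(U \right)} = U^{\frac{3}{2}}$
$z{\left(P \right)} = P \left(7 + 3 \sqrt{3}\right)$ ($z{\left(P \right)} = \left(7 + 3^{\frac{3}{2}}\right) P = \left(7 + 3 \sqrt{3}\right) P = P \left(7 + 3 \sqrt{3}\right)$)
$\left(-10 - 3822\right) - z{\left(s{\left(-14 \right)} \right)} = \left(-10 - 3822\right) - - \frac{4}{-14} \left(7 + 3 \sqrt{3}\right) = \left(-10 - 3822\right) - \left(-4\right) \left(- \frac{1}{14}\right) \left(7 + 3 \sqrt{3}\right) = -3832 - \frac{2 \left(7 + 3 \sqrt{3}\right)}{7} = -3832 - \left(2 + \frac{6 \sqrt{3}}{7}\right) = -3834 - \frac{6 \sqrt{3}}{7}$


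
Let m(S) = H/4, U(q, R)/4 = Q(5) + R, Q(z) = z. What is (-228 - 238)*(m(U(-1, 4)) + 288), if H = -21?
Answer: -263523/2 ≈ -1.3176e+5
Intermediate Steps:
U(q, R) = 20 + 4*R (U(q, R) = 4*(5 + R) = 20 + 4*R)
m(S) = -21/4
(-228 - 238)*(m(U(-1, 4)) + 288) = (-228 - 238)*(-21/4 + 288) = -466*1131/4 = -263523/2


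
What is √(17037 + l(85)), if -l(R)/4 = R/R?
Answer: √17033 ≈ 130.51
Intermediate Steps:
l(R) = -4 (l(R) = -4*R/R = -4*1 = -4)
√(17037 + l(85)) = √(17037 - 4) = √17033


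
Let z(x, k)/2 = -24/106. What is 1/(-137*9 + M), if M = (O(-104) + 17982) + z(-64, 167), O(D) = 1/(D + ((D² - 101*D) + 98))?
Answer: 1129642/18919862375 ≈ 5.9707e-5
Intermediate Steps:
z(x, k) = -24/53 (z(x, k) = 2*(-24/106) = 2*(-24*1/106) = 2*(-12/53) = -24/53)
O(D) = 1/(98 + D² - 100*D) (O(D) = 1/(D + (98 + D² - 101*D)) = 1/(98 + D² - 100*D))
M = 20312710961/1129642 (M = (1/(98 + (-104)² - 100*(-104)) + 17982) - 24/53 = (1/(98 + 10816 + 10400) + 17982) - 24/53 = (1/21314 + 17982) - 24/53 = 383268349/21314 - 24/53 = 20312710961/1129642 ≈ 17982.)
1/(-137*9 + M) = 1/(-137*9 + 20312710961/1129642) = 1/(-1233 + 20312710961/1129642) = 1/(18919862375/1129642) = 1129642/18919862375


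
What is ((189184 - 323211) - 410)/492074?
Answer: -134437/492074 ≈ -0.27320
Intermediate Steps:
((189184 - 323211) - 410)/492074 = (-134027 - 410)*(1/492074) = -134437*1/492074 = -134437/492074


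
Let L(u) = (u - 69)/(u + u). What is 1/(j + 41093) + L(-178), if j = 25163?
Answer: 4091397/5896784 ≈ 0.69384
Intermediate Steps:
L(u) = (-69 + u)/(2*u) (L(u) = (-69 + u)/((2*u)) = (-69 + u)*(1/(2*u)) = (-69 + u)/(2*u))
1/(j + 41093) + L(-178) = 1/(25163 + 41093) + (½)*(-69 - 178)/(-178) = 1/66256 + (½)*(-1/178)*(-247) = 1/66256 + 247/356 = 4091397/5896784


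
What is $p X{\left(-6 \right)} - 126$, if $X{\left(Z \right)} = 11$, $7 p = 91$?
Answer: $17$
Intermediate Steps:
$p = 13$ ($p = \frac{1}{7} \cdot 91 = 13$)
$p X{\left(-6 \right)} - 126 = 13 \cdot 11 - 126 = 143 - 126 = 17$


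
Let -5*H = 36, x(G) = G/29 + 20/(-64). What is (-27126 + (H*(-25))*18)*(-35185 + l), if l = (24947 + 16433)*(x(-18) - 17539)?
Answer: 1005566729233995/58 ≈ 1.7337e+13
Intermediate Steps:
x(G) = -5/16 + G/29 (x(G) = G*(1/29) + 20*(-1/64) = G/29 - 5/16 = -5/16 + G/29)
H = -36/5 (H = -⅕*36 = -36/5 ≈ -7.2000)
l = -84193082505/116 (l = (24947 + 16433)*((-5/16 + (1/29)*(-18)) - 17539) = 41380*((-5/16 - 18/29) - 17539) = 41380*(-433/464 - 17539) = 41380*(-8138529/464) = -84193082505/116 ≈ -7.2580e+8)
(-27126 + (H*(-25))*18)*(-35185 + l) = (-27126 - 36/5*(-25)*18)*(-35185 - 84193082505/116) = (-27126 + 180*18)*(-84197163965/116) = (-27126 + 3240)*(-84197163965/116) = -23886*(-84197163965/116) = 1005566729233995/58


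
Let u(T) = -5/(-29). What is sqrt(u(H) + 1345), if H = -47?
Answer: sqrt(1131290)/29 ≈ 36.677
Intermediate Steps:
u(T) = 5/29 (u(T) = -5*(-1/29) = 5/29)
sqrt(u(H) + 1345) = sqrt(5/29 + 1345) = sqrt(39010/29) = sqrt(1131290)/29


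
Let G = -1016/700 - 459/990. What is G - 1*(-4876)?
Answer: 18765227/3850 ≈ 4874.1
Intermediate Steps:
G = -7373/3850 (G = -1016*1/700 - 459*1/990 = -254/175 - 51/110 = -7373/3850 ≈ -1.9151)
G - 1*(-4876) = -7373/3850 - 1*(-4876) = -7373/3850 + 4876 = 18765227/3850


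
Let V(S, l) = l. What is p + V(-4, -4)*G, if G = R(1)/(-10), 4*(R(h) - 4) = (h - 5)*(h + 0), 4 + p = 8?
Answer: 26/5 ≈ 5.2000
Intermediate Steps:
p = 4 (p = -4 + 8 = 4)
R(h) = 4 + h*(-5 + h)/4 (R(h) = 4 + ((h - 5)*(h + 0))/4 = 4 + ((-5 + h)*h)/4 = 4 + (h*(-5 + h))/4 = 4 + h*(-5 + h)/4)
G = -3/10 (G = (4 - 5/4*1 + (¼)*1²)/(-10) = (4 - 5/4 + (¼)*1)*(-⅒) = (4 - 5/4 + ¼)*(-⅒) = 3*(-⅒) = -3/10 ≈ -0.30000)
p + V(-4, -4)*G = 4 - 4*(-3/10) = 4 + 6/5 = 26/5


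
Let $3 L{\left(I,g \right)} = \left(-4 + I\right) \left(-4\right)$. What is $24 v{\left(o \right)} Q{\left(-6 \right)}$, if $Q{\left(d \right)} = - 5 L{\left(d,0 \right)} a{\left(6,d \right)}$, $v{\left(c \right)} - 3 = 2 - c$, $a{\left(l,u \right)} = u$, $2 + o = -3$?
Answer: $96000$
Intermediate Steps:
$o = -5$ ($o = -2 - 3 = -5$)
$v{\left(c \right)} = 5 - c$ ($v{\left(c \right)} = 3 - \left(-2 + c\right) = 5 - c$)
$L{\left(I,g \right)} = \frac{16}{3} - \frac{4 I}{3}$ ($L{\left(I,g \right)} = \frac{\left(-4 + I\right) \left(-4\right)}{3} = \frac{16 - 4 I}{3} = \frac{16}{3} - \frac{4 I}{3}$)
$Q{\left(d \right)} = d \left(- \frac{80}{3} + \frac{20 d}{3}\right)$ ($Q{\left(d \right)} = - 5 \left(\frac{16}{3} - \frac{4 d}{3}\right) d = \left(- \frac{80}{3} + \frac{20 d}{3}\right) d = d \left(- \frac{80}{3} + \frac{20 d}{3}\right)$)
$24 v{\left(o \right)} Q{\left(-6 \right)} = 24 \left(5 - -5\right) \frac{20}{3} \left(-6\right) \left(-4 - 6\right) = 24 \left(5 + 5\right) \frac{20}{3} \left(-6\right) \left(-10\right) = 24 \cdot 10 \cdot 400 = 240 \cdot 400 = 96000$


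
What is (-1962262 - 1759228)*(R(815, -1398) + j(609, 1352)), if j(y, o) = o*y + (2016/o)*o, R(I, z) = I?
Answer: -3074691316510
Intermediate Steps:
j(y, o) = 2016 + o*y (j(y, o) = o*y + 2016 = 2016 + o*y)
(-1962262 - 1759228)*(R(815, -1398) + j(609, 1352)) = (-1962262 - 1759228)*(815 + (2016 + 1352*609)) = -3721490*(815 + (2016 + 823368)) = -3721490*(815 + 825384) = -3721490*826199 = -3074691316510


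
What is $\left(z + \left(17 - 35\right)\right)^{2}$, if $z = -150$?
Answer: $28224$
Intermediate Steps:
$\left(z + \left(17 - 35\right)\right)^{2} = \left(-150 + \left(17 - 35\right)\right)^{2} = \left(-150 - 18\right)^{2} = \left(-168\right)^{2} = 28224$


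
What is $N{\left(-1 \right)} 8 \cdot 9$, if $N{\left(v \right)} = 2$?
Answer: $144$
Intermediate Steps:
$N{\left(-1 \right)} 8 \cdot 9 = 2 \cdot 8 \cdot 9 = 16 \cdot 9 = 144$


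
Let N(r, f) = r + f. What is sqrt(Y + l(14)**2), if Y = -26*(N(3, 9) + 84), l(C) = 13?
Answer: I*sqrt(2327) ≈ 48.239*I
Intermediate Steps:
N(r, f) = f + r
Y = -2496 (Y = -26*((9 + 3) + 84) = -26*(12 + 84) = -26*96 = -2496)
sqrt(Y + l(14)**2) = sqrt(-2496 + 13**2) = sqrt(-2496 + 169) = sqrt(-2327) = I*sqrt(2327)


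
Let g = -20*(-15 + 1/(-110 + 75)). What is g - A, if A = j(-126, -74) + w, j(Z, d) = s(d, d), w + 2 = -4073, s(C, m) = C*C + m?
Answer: -7185/7 ≈ -1026.4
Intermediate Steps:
s(C, m) = m + C² (s(C, m) = C² + m = m + C²)
w = -4075 (w = -2 - 4073 = -4075)
j(Z, d) = d + d²
g = 2104/7 (g = -20*(-15 + 1/(-35)) = -20*(-15 - 1/35) = -20*(-526/35) = 2104/7 ≈ 300.57)
A = 1327 (A = -74*(1 - 74) - 4075 = -74*(-73) - 4075 = 5402 - 4075 = 1327)
g - A = 2104/7 - 1*1327 = 2104/7 - 1327 = -7185/7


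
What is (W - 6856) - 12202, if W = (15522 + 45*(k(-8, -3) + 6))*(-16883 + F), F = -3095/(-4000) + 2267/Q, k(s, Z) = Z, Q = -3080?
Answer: -16284304871189/61600 ≈ -2.6436e+8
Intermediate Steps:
F = 2323/61600 (F = -3095/(-4000) + 2267/(-3080) = -3095*(-1/4000) + 2267*(-1/3080) = 619/800 - 2267/3080 = 2323/61600 ≈ 0.037711)
W = -16283130898389/61600 (W = (15522 + 45*(-3 + 6))*(-16883 + 2323/61600) = (15522 + 45*3)*(-1039990477/61600) = (15522 + 135)*(-1039990477/61600) = 15657*(-1039990477/61600) = -16283130898389/61600 ≈ -2.6434e+8)
(W - 6856) - 12202 = (-16283130898389/61600 - 6856) - 12202 = -16283553227989/61600 - 12202 = -16284304871189/61600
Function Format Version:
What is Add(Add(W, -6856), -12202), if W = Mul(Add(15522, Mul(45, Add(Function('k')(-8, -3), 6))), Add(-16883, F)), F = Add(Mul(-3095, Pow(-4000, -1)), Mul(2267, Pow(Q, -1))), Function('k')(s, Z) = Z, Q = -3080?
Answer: Rational(-16284304871189, 61600) ≈ -2.6436e+8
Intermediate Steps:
F = Rational(2323, 61600) (F = Add(Mul(-3095, Pow(-4000, -1)), Mul(2267, Pow(-3080, -1))) = Add(Mul(-3095, Rational(-1, 4000)), Mul(2267, Rational(-1, 3080))) = Add(Rational(619, 800), Rational(-2267, 3080)) = Rational(2323, 61600) ≈ 0.037711)
W = Rational(-16283130898389, 61600) (W = Mul(Add(15522, Mul(45, Add(-3, 6))), Add(-16883, Rational(2323, 61600))) = Mul(Add(15522, Mul(45, 3)), Rational(-1039990477, 61600)) = Mul(Add(15522, 135), Rational(-1039990477, 61600)) = Mul(15657, Rational(-1039990477, 61600)) = Rational(-16283130898389, 61600) ≈ -2.6434e+8)
Add(Add(W, -6856), -12202) = Add(Add(Rational(-16283130898389, 61600), -6856), -12202) = Add(Rational(-16283553227989, 61600), -12202) = Rational(-16284304871189, 61600)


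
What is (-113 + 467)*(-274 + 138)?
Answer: -48144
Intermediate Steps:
(-113 + 467)*(-274 + 138) = 354*(-136) = -48144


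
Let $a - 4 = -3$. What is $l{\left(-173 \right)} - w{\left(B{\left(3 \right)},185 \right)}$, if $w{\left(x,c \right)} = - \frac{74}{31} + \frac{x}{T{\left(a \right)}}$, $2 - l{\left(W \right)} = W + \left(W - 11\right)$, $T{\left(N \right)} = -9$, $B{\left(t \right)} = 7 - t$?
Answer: $\frac{100951}{279} \approx 361.83$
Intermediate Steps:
$a = 1$ ($a = 4 - 3 = 1$)
$l{\left(W \right)} = 13 - 2 W$ ($l{\left(W \right)} = 2 - \left(W + \left(W - 11\right)\right) = 2 - \left(W + \left(-11 + W\right)\right) = 2 - \left(-11 + 2 W\right) = 13 - 2 W$)
$w{\left(x,c \right)} = - \frac{74}{31} - \frac{x}{9}$ ($w{\left(x,c \right)} = - \frac{74}{31} + \frac{x}{-9} = \left(-74\right) \frac{1}{31} + x \left(- \frac{1}{9}\right) = - \frac{74}{31} - \frac{x}{9}$)
$l{\left(-173 \right)} - w{\left(B{\left(3 \right)},185 \right)} = \left(13 - -346\right) - \left(- \frac{74}{31} - \frac{7 - 3}{9}\right) = \left(13 + 346\right) - \left(- \frac{74}{31} - \frac{7 - 3}{9}\right) = 359 - \left(- \frac{74}{31} - \frac{4}{9}\right) = 359 - - \frac{790}{279} = 359 + \frac{790}{279} = \frac{100951}{279}$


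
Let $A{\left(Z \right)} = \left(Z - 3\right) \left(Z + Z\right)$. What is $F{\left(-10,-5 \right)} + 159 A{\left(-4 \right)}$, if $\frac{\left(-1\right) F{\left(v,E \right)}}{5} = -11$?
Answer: $8959$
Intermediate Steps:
$A{\left(Z \right)} = 2 Z \left(-3 + Z\right)$ ($A{\left(Z \right)} = \left(-3 + Z\right) 2 Z = 2 Z \left(-3 + Z\right)$)
$F{\left(v,E \right)} = 55$ ($F{\left(v,E \right)} = \left(-5\right) \left(-11\right) = 55$)
$F{\left(-10,-5 \right)} + 159 A{\left(-4 \right)} = 55 + 159 \cdot 2 \left(-4\right) \left(-3 - 4\right) = 55 + 159 \cdot 2 \left(-4\right) \left(-7\right) = 55 + 159 \cdot 56 = 55 + 8904 = 8959$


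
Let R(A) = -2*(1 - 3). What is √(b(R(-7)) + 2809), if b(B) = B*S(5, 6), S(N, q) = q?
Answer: √2833 ≈ 53.226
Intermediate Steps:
R(A) = 4 (R(A) = -2*(-2) = 4)
b(B) = 6*B (b(B) = B*6 = 6*B)
√(b(R(-7)) + 2809) = √(6*4 + 2809) = √(24 + 2809) = √2833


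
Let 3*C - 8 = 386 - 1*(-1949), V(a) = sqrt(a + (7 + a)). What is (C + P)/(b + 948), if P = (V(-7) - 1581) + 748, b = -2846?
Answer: 2/73 - I*sqrt(7)/1898 ≈ 0.027397 - 0.001394*I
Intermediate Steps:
V(a) = sqrt(7 + 2*a)
P = -833 + I*sqrt(7) (P = (sqrt(7 + 2*(-7)) - 1581) + 748 = (sqrt(7 - 14) - 1581) + 748 = (sqrt(-7) - 1581) + 748 = (I*sqrt(7) - 1581) + 748 = (-1581 + I*sqrt(7)) + 748 = -833 + I*sqrt(7) ≈ -833.0 + 2.6458*I)
C = 781 (C = 8/3 + (386 - 1*(-1949))/3 = 8/3 + (386 + 1949)/3 = 8/3 + (1/3)*2335 = 8/3 + 2335/3 = 781)
(C + P)/(b + 948) = (781 + (-833 + I*sqrt(7)))/(-2846 + 948) = (-52 + I*sqrt(7))/(-1898) = (-52 + I*sqrt(7))*(-1/1898) = 2/73 - I*sqrt(7)/1898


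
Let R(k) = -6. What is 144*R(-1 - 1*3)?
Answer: -864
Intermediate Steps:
144*R(-1 - 1*3) = 144*(-6) = -864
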